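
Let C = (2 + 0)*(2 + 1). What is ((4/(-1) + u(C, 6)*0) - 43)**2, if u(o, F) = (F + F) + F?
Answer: 2209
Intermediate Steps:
C = 6 (C = 2*3 = 6)
u(o, F) = 3*F (u(o, F) = 2*F + F = 3*F)
((4/(-1) + u(C, 6)*0) - 43)**2 = ((4/(-1) + (3*6)*0) - 43)**2 = ((4*(-1) + 18*0) - 43)**2 = ((-4 + 0) - 43)**2 = (-4 - 43)**2 = (-47)**2 = 2209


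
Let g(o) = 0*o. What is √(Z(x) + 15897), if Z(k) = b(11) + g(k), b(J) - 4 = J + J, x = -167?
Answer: √15923 ≈ 126.19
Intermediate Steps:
g(o) = 0
b(J) = 4 + 2*J (b(J) = 4 + (J + J) = 4 + 2*J)
Z(k) = 26 (Z(k) = (4 + 2*11) + 0 = (4 + 22) + 0 = 26 + 0 = 26)
√(Z(x) + 15897) = √(26 + 15897) = √15923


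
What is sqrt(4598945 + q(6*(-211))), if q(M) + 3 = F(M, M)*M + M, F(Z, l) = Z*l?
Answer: 2*I*sqrt(506122855) ≈ 44994.0*I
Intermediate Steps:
q(M) = -3 + M + M**3 (q(M) = -3 + ((M*M)*M + M) = -3 + (M**2*M + M) = -3 + (M**3 + M) = -3 + (M + M**3) = -3 + M + M**3)
sqrt(4598945 + q(6*(-211))) = sqrt(4598945 + (-3 + 6*(-211) + (6*(-211))**3)) = sqrt(4598945 + (-3 - 1266 + (-1266)**3)) = sqrt(4598945 + (-3 - 1266 - 2029089096)) = sqrt(4598945 - 2029090365) = sqrt(-2024491420) = 2*I*sqrt(506122855)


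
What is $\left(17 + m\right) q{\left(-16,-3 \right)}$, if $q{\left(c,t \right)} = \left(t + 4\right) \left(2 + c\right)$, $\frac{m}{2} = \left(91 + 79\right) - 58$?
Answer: $-3374$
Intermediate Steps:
$m = 224$ ($m = 2 \left(\left(91 + 79\right) - 58\right) = 2 \left(170 - 58\right) = 2 \cdot 112 = 224$)
$q{\left(c,t \right)} = \left(2 + c\right) \left(4 + t\right)$ ($q{\left(c,t \right)} = \left(4 + t\right) \left(2 + c\right) = \left(2 + c\right) \left(4 + t\right)$)
$\left(17 + m\right) q{\left(-16,-3 \right)} = \left(17 + 224\right) \left(8 + 2 \left(-3\right) + 4 \left(-16\right) - -48\right) = 241 \left(8 - 6 - 64 + 48\right) = 241 \left(-14\right) = -3374$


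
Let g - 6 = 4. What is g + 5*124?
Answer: 630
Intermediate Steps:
g = 10 (g = 6 + 4 = 10)
g + 5*124 = 10 + 5*124 = 10 + 620 = 630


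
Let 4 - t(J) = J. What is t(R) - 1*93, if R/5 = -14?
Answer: -19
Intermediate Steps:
R = -70 (R = 5*(-14) = -70)
t(J) = 4 - J
t(R) - 1*93 = (4 - 1*(-70)) - 1*93 = (4 + 70) - 93 = 74 - 93 = -19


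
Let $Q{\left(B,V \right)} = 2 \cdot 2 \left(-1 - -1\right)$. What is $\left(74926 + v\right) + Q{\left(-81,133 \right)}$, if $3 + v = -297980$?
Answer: $-223057$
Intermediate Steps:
$v = -297983$ ($v = -3 - 297980 = -297983$)
$Q{\left(B,V \right)} = 0$ ($Q{\left(B,V \right)} = 4 \left(-1 + 1\right) = 4 \cdot 0 = 0$)
$\left(74926 + v\right) + Q{\left(-81,133 \right)} = \left(74926 - 297983\right) + 0 = -223057 + 0 = -223057$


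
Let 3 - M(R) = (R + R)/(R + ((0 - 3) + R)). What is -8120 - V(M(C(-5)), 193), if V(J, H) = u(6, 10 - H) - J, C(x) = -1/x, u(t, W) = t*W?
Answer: -91245/13 ≈ -7018.8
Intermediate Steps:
u(t, W) = W*t
M(R) = 3 - 2*R/(-3 + 2*R) (M(R) = 3 - (R + R)/(R + ((0 - 3) + R)) = 3 - 2*R/(R + (-3 + R)) = 3 - 2*R/(-3 + 2*R))
V(J, H) = 60 - J - 6*H (V(J, H) = (10 - H)*6 - J = (60 - 6*H) - J = 60 - J - 6*H)
-8120 - V(M(C(-5)), 193) = -8120 - (60 - (-9 + 4*(-1/(-5)))/(-3 + 2*(-1/(-5))) - 6*193) = -8120 - (60 - (-9 + 4*(-1*(-1/5)))/(-3 + 2*(-1*(-1/5))) - 1158) = -8120 - (60 - (-9 + 4*(1/5))/(-3 + 2*(1/5)) - 1158) = -8120 - (60 - (-9 + 4/5)/(-3 + 2/5) - 1158) = -8120 - (60 - (-41)/((-13/5)*5) - 1158) = -8120 - (60 - (-5)*(-41)/(13*5) - 1158) = -8120 - (60 - 1*41/13 - 1158) = -8120 - (60 - 41/13 - 1158) = -8120 - 1*(-14315/13) = -8120 + 14315/13 = -91245/13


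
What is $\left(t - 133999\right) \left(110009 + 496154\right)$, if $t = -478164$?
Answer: $-371070560569$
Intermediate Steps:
$\left(t - 133999\right) \left(110009 + 496154\right) = \left(-478164 - 133999\right) \left(110009 + 496154\right) = \left(-478164 + \left(-178869 + 44870\right)\right) 606163 = \left(-478164 - 133999\right) 606163 = \left(-612163\right) 606163 = -371070560569$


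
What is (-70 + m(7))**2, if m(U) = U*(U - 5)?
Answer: 3136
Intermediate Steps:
m(U) = U*(-5 + U)
(-70 + m(7))**2 = (-70 + 7*(-5 + 7))**2 = (-70 + 7*2)**2 = (-70 + 14)**2 = (-56)**2 = 3136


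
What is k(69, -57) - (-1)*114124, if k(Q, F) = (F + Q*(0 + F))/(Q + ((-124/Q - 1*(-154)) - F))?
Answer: 1095224497/9598 ≈ 1.1411e+5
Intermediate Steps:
k(Q, F) = (F + F*Q)/(154 + Q - F - 124/Q) (k(Q, F) = (F + Q*F)/(Q + ((-124/Q + 154) - F)) = (F + F*Q)/(Q + ((154 - 124/Q) - F)) = (F + F*Q)/(Q + (154 - F - 124/Q)) = (F + F*Q)/(154 + Q - F - 124/Q))
k(69, -57) - (-1)*114124 = -1*(-57)*69*(1 + 69)/(124 - 1*69**2 - 154*69 - 57*69) - (-1)*114124 = -1*(-57)*69*70/(124 - 1*4761 - 10626 - 3933) - 1*(-114124) = -1*(-57)*69*70/(124 - 4761 - 10626 - 3933) + 114124 = -1*(-57)*69*70/(-19196) + 114124 = -1*(-57)*69*(-1/19196)*70 + 114124 = -137655/9598 + 114124 = 1095224497/9598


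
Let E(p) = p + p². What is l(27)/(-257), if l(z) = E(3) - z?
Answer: 15/257 ≈ 0.058366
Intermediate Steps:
l(z) = 12 - z (l(z) = 3*(1 + 3) - z = 3*4 - z = 12 - z)
l(27)/(-257) = (12 - 1*27)/(-257) = (12 - 27)*(-1/257) = -15*(-1/257) = 15/257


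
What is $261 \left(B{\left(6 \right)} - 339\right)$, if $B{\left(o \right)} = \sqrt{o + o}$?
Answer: $-88479 + 522 \sqrt{3} \approx -87575.0$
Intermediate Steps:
$B{\left(o \right)} = \sqrt{2} \sqrt{o}$ ($B{\left(o \right)} = \sqrt{2 o} = \sqrt{2} \sqrt{o}$)
$261 \left(B{\left(6 \right)} - 339\right) = 261 \left(\sqrt{2} \sqrt{6} - 339\right) = 261 \left(2 \sqrt{3} - 339\right) = 261 \left(-339 + 2 \sqrt{3}\right) = -88479 + 522 \sqrt{3}$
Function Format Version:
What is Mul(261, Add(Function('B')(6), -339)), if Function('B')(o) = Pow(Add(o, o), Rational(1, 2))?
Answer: Add(-88479, Mul(522, Pow(3, Rational(1, 2)))) ≈ -87575.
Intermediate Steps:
Function('B')(o) = Mul(Pow(2, Rational(1, 2)), Pow(o, Rational(1, 2))) (Function('B')(o) = Pow(Mul(2, o), Rational(1, 2)) = Mul(Pow(2, Rational(1, 2)), Pow(o, Rational(1, 2))))
Mul(261, Add(Function('B')(6), -339)) = Mul(261, Add(Mul(Pow(2, Rational(1, 2)), Pow(6, Rational(1, 2))), -339)) = Mul(261, Add(Mul(2, Pow(3, Rational(1, 2))), -339)) = Mul(261, Add(-339, Mul(2, Pow(3, Rational(1, 2))))) = Add(-88479, Mul(522, Pow(3, Rational(1, 2))))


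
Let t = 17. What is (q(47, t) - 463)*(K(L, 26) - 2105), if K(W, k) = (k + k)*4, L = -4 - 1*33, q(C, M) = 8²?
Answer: 756903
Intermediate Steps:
q(C, M) = 64
L = -37 (L = -4 - 33 = -37)
K(W, k) = 8*k (K(W, k) = (2*k)*4 = 8*k)
(q(47, t) - 463)*(K(L, 26) - 2105) = (64 - 463)*(8*26 - 2105) = -399*(208 - 2105) = -399*(-1897) = 756903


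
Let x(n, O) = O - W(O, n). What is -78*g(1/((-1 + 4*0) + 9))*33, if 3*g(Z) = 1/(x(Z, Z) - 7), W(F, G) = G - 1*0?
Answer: 858/7 ≈ 122.57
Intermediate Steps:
W(F, G) = G (W(F, G) = G + 0 = G)
x(n, O) = O - n
g(Z) = -1/21 (g(Z) = 1/(3*((Z - Z) - 7)) = 1/(3*(0 - 7)) = (⅓)/(-7) = (⅓)*(-⅐) = -1/21)
-78*g(1/((-1 + 4*0) + 9))*33 = -78*(-1/21)*33 = (26/7)*33 = 858/7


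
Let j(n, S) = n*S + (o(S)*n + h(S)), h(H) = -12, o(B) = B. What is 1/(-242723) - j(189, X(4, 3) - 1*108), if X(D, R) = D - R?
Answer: 9820087133/242723 ≈ 40458.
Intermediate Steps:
j(n, S) = -12 + 2*S*n (j(n, S) = n*S + (S*n - 12) = S*n + (-12 + S*n) = -12 + 2*S*n)
1/(-242723) - j(189, X(4, 3) - 1*108) = 1/(-242723) - (-12 + 2*((4 - 1*3) - 1*108)*189) = -1/242723 - (-12 + 2*((4 - 3) - 108)*189) = -1/242723 - (-12 + 2*(1 - 108)*189) = -1/242723 - (-12 + 2*(-107)*189) = -1/242723 - (-12 - 40446) = -1/242723 - 1*(-40458) = -1/242723 + 40458 = 9820087133/242723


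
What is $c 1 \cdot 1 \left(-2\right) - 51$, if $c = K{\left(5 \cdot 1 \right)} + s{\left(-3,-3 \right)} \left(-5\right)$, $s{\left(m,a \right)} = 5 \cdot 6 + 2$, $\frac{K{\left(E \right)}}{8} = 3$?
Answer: $221$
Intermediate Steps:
$K{\left(E \right)} = 24$ ($K{\left(E \right)} = 8 \cdot 3 = 24$)
$s{\left(m,a \right)} = 32$ ($s{\left(m,a \right)} = 30 + 2 = 32$)
$c = -136$ ($c = 24 + 32 \left(-5\right) = 24 - 160 = -136$)
$c 1 \cdot 1 \left(-2\right) - 51 = - 136 \cdot 1 \cdot 1 \left(-2\right) - 51 = - 136 \cdot 1 \left(-2\right) - 51 = \left(-136\right) \left(-2\right) - 51 = 272 - 51 = 221$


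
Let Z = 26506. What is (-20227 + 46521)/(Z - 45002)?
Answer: -13147/9248 ≈ -1.4216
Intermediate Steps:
(-20227 + 46521)/(Z - 45002) = (-20227 + 46521)/(26506 - 45002) = 26294/(-18496) = 26294*(-1/18496) = -13147/9248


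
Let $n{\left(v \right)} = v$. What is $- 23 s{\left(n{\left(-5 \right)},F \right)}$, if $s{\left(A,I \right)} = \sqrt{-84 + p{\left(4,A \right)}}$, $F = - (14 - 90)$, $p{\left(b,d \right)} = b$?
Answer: $- 92 i \sqrt{5} \approx - 205.72 i$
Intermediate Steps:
$F = 76$ ($F = - (14 - 90) = \left(-1\right) \left(-76\right) = 76$)
$s{\left(A,I \right)} = 4 i \sqrt{5}$ ($s{\left(A,I \right)} = \sqrt{-84 + 4} = \sqrt{-80} = 4 i \sqrt{5}$)
$- 23 s{\left(n{\left(-5 \right)},F \right)} = - 23 \cdot 4 i \sqrt{5} = - 92 i \sqrt{5}$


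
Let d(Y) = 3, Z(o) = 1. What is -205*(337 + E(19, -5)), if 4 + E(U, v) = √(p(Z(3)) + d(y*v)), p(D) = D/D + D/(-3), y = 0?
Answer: -68265 - 205*√33/3 ≈ -68658.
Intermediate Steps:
p(D) = 1 - D/3 (p(D) = 1 + D*(-⅓) = 1 - D/3)
E(U, v) = -4 + √33/3 (E(U, v) = -4 + √((1 - ⅓*1) + 3) = -4 + √((1 - ⅓) + 3) = -4 + √(⅔ + 3) = -4 + √(11/3) = -4 + √33/3)
-205*(337 + E(19, -5)) = -205*(337 + (-4 + √33/3)) = -205*(333 + √33/3) = -68265 - 205*√33/3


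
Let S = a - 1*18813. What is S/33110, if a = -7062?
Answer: -5175/6622 ≈ -0.78149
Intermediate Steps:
S = -25875 (S = -7062 - 1*18813 = -7062 - 18813 = -25875)
S/33110 = -25875/33110 = -25875*1/33110 = -5175/6622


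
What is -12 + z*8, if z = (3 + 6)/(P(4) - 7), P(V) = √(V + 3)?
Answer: -24 - 12*√7/7 ≈ -28.536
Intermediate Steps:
P(V) = √(3 + V)
z = 9/(-7 + √7) (z = (3 + 6)/(√(3 + 4) - 7) = 9/(√7 - 7) = 9/(-7 + √7) ≈ -2.0669)
-12 + z*8 = -12 + (-3/2 - 3*√7/14)*8 = -12 + (-12 - 12*√7/7) = -24 - 12*√7/7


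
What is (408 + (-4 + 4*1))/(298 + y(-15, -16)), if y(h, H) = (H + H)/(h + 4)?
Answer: 2244/1655 ≈ 1.3559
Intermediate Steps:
y(h, H) = 2*H/(4 + h) (y(h, H) = (2*H)/(4 + h) = 2*H/(4 + h))
(408 + (-4 + 4*1))/(298 + y(-15, -16)) = (408 + (-4 + 4*1))/(298 + 2*(-16)/(4 - 15)) = (408 + (-4 + 4))/(298 + 2*(-16)/(-11)) = (408 + 0)/(298 + 2*(-16)*(-1/11)) = 408/(298 + 32/11) = 408/(3310/11) = 408*(11/3310) = 2244/1655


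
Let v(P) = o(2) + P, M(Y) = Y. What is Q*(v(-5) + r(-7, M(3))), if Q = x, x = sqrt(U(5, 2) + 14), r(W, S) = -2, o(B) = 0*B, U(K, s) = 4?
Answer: -21*sqrt(2) ≈ -29.698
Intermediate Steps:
o(B) = 0
v(P) = P (v(P) = 0 + P = P)
x = 3*sqrt(2) (x = sqrt(4 + 14) = sqrt(18) = 3*sqrt(2) ≈ 4.2426)
Q = 3*sqrt(2) ≈ 4.2426
Q*(v(-5) + r(-7, M(3))) = (3*sqrt(2))*(-5 - 2) = (3*sqrt(2))*(-7) = -21*sqrt(2)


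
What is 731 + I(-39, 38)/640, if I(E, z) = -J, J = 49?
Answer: 467791/640 ≈ 730.92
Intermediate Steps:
I(E, z) = -49 (I(E, z) = -1*49 = -49)
731 + I(-39, 38)/640 = 731 - 49/640 = 467791/640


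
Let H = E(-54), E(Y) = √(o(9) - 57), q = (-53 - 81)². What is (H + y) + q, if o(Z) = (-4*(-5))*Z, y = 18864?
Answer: 36820 + √123 ≈ 36831.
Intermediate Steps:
q = 17956 (q = (-134)² = 17956)
o(Z) = 20*Z
E(Y) = √123 (E(Y) = √(20*9 - 57) = √(180 - 57) = √123)
H = √123 ≈ 11.091
(H + y) + q = (√123 + 18864) + 17956 = (18864 + √123) + 17956 = 36820 + √123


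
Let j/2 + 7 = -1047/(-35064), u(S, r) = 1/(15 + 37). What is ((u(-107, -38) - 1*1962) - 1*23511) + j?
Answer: -968146183/37986 ≈ -25487.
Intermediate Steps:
u(S, r) = 1/52
j = -81467/5844 (j = -14 + 2*(-1047/(-35064)) = -14 + 2*(-1047*(-1/35064)) = -14 + 2*(349/11688) = -14 + 349/5844 = -81467/5844 ≈ -13.940)
((u(-107, -38) - 1*1962) - 1*23511) + j = ((1/52 - 1*1962) - 1*23511) - 81467/5844 = ((1/52 - 1962) - 23511) - 81467/5844 = (-102023/52 - 23511) - 81467/5844 = -1324595/52 - 81467/5844 = -968146183/37986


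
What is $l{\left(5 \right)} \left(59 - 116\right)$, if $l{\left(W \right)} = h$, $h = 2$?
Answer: $-114$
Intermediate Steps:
$l{\left(W \right)} = 2$
$l{\left(5 \right)} \left(59 - 116\right) = 2 \left(59 - 116\right) = 2 \left(-57\right) = -114$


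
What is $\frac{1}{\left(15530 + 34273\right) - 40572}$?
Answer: $\frac{1}{9231} \approx 0.00010833$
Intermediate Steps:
$\frac{1}{\left(15530 + 34273\right) - 40572} = \frac{1}{49803 - 40572} = \frac{1}{9231}$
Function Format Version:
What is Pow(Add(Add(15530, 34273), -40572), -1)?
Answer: Rational(1, 9231) ≈ 0.00010833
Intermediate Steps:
Pow(Add(Add(15530, 34273), -40572), -1) = Pow(Add(49803, -40572), -1) = Pow(9231, -1) = Rational(1, 9231)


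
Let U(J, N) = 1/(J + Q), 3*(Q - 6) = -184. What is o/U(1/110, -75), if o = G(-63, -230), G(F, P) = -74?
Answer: 675509/165 ≈ 4094.0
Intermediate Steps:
Q = -166/3 (Q = 6 + (⅓)*(-184) = 6 - 184/3 = -166/3 ≈ -55.333)
o = -74
U(J, N) = 1/(-166/3 + J) (U(J, N) = 1/(J - 166/3) = 1/(-166/3 + J))
o/U(1/110, -75) = -74/(3/(-166 + 3/110)) = -74/(3/(-18257/110)) = -74/(3*(-110/18257)) = -74/(-330/18257) = -74*(-18257/330) = 675509/165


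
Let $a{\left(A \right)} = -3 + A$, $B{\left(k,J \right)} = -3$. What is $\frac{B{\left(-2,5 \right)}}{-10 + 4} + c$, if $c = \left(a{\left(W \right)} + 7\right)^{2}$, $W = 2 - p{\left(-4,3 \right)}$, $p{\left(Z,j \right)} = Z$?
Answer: $\frac{201}{2} \approx 100.5$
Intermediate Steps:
$W = 6$ ($W = 2 - -4 = 2 + 4 = 6$)
$c = 100$ ($c = \left(\left(-3 + 6\right) + 7\right)^{2} = \left(3 + 7\right)^{2} = 10^{2} = 100$)
$\frac{B{\left(-2,5 \right)}}{-10 + 4} + c = \frac{1}{-10 + 4} \left(-3\right) + 100 = \frac{1}{-6} \left(-3\right) + 100 = \left(- \frac{1}{6}\right) \left(-3\right) + 100 = \frac{1}{2} + 100 = \frac{201}{2}$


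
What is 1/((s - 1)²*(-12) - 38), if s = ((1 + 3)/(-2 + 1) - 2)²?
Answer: -1/14738 ≈ -6.7852e-5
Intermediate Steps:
s = 36 (s = (4/(-1) - 2)² = (4*(-1) - 2)² = (-4 - 2)² = (-6)² = 36)
1/((s - 1)²*(-12) - 38) = 1/((36 - 1)²*(-12) - 38) = 1/(35²*(-12) - 38) = 1/(1225*(-12) - 38) = 1/(-14700 - 38) = 1/(-14738) = -1/14738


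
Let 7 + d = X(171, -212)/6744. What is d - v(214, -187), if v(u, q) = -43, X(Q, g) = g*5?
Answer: 60431/1686 ≈ 35.843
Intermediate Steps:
X(Q, g) = 5*g
d = -12067/1686 (d = -7 + (5*(-212))/6744 = -7 - 1060*1/6744 = -7 - 265/1686 = -12067/1686 ≈ -7.1572)
d - v(214, -187) = -12067/1686 - 1*(-43) = -12067/1686 + 43 = 60431/1686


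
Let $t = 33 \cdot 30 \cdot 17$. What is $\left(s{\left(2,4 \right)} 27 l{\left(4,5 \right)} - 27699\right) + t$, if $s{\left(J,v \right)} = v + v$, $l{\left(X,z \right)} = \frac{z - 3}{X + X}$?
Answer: $-10815$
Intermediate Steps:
$t = 16830$ ($t = 990 \cdot 17 = 16830$)
$l{\left(X,z \right)} = \frac{-3 + z}{2 X}$
$s{\left(J,v \right)} = 2 v$
$\left(s{\left(2,4 \right)} 27 l{\left(4,5 \right)} - 27699\right) + t = \left(2 \cdot 4 \cdot 27 \frac{-3 + 5}{2 \cdot 4} - 27699\right) + 16830 = \left(8 \cdot 27 \cdot \frac{1}{2} \cdot \frac{1}{4} \cdot 2 - 27699\right) + 16830 = \left(216 \cdot \frac{1}{4} - 27699\right) + 16830 = \left(54 - 27699\right) + 16830 = -27645 + 16830 = -10815$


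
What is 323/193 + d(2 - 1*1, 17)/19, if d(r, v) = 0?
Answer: 323/193 ≈ 1.6736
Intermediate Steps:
323/193 + d(2 - 1*1, 17)/19 = 323/193 + 0/19 = 323*(1/193) + 0*(1/19) = 323/193 + 0 = 323/193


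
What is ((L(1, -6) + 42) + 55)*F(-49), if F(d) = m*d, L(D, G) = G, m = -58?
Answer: 258622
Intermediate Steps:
F(d) = -58*d
((L(1, -6) + 42) + 55)*F(-49) = ((-6 + 42) + 55)*(-58*(-49)) = (36 + 55)*2842 = 91*2842 = 258622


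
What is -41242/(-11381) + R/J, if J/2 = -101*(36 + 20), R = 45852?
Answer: -13828027/32185468 ≈ -0.42964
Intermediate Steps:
J = -11312 (J = 2*(-101*(36 + 20)) = 2*(-101*56) = 2*(-5656) = -11312)
-41242/(-11381) + R/J = -41242/(-11381) + 45852/(-11312) = -41242*(-1/11381) + 45852*(-1/11312) = 41242/11381 - 11463/2828 = -13828027/32185468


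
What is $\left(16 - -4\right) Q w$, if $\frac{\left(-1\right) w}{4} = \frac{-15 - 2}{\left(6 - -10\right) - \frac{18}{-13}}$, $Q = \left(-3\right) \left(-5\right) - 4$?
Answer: $\frac{97240}{113} \approx 860.53$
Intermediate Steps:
$Q = 11$ ($Q = 15 - 4 = 11$)
$w = \frac{442}{113}$ ($w = - 4 \frac{-15 - 2}{\left(6 - -10\right) - \frac{18}{-13}} = - 4 \left(- \frac{17}{\left(6 + 10\right) - - \frac{18}{13}}\right) = - 4 \left(- \frac{17}{16 + \frac{18}{13}}\right) = - 4 \left(- \frac{17}{\frac{226}{13}}\right) = - 4 \left(\left(-17\right) \frac{13}{226}\right) = \left(-4\right) \left(- \frac{221}{226}\right) = \frac{442}{113} \approx 3.9115$)
$\left(16 - -4\right) Q w = \left(16 - -4\right) 11 \cdot \frac{442}{113} = \left(16 + 4\right) 11 \cdot \frac{442}{113} = 20 \cdot 11 \cdot \frac{442}{113} = 220 \cdot \frac{442}{113} = \frac{97240}{113}$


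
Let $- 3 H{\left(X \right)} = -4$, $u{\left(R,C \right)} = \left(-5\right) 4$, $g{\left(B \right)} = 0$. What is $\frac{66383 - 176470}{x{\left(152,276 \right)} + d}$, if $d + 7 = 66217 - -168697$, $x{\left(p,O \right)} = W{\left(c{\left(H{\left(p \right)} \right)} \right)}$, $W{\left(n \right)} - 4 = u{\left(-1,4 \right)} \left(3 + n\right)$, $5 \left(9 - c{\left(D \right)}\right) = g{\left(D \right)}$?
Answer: $- \frac{110087}{234671} \approx -0.46911$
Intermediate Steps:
$u{\left(R,C \right)} = -20$
$H{\left(X \right)} = \frac{4}{3}$ ($H{\left(X \right)} = \left(- \frac{1}{3}\right) \left(-4\right) = \frac{4}{3}$)
$c{\left(D \right)} = 9$ ($c{\left(D \right)} = 9 - 0 = 9 + 0 = 9$)
$W{\left(n \right)} = -56 - 20 n$ ($W{\left(n \right)} = 4 - 20 \left(3 + n\right) = 4 - \left(60 + 20 n\right) = -56 - 20 n$)
$x{\left(p,O \right)} = -236$ ($x{\left(p,O \right)} = -56 - 180 = -236$)
$d = 234907$ ($d = -7 + \left(66217 - -168697\right) = -7 + \left(66217 + 168697\right) = -7 + 234914 = 234907$)
$\frac{66383 - 176470}{x{\left(152,276 \right)} + d} = \frac{66383 - 176470}{-236 + 234907} = - \frac{110087}{234671}$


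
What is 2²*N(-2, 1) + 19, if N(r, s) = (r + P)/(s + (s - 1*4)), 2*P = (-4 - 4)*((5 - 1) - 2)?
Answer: 39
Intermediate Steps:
P = -8 (P = ((-4 - 4)*((5 - 1) - 2))/2 = (-8*(4 - 2))/2 = (-8*2)/2 = (½)*(-16) = -8)
N(r, s) = (-8 + r)/(-4 + 2*s) (N(r, s) = (r - 8)/(s + (s - 1*4)) = (-8 + r)/(s + (s - 4)) = (-8 + r)/(s + (-4 + s)) = (-8 + r)/(-4 + 2*s))
2²*N(-2, 1) + 19 = 2²*((-8 - 2)/(2*(-2 + 1))) + 19 = 4*((½)*(-10)/(-1)) + 19 = 4*((½)*(-1)*(-10)) + 19 = 4*5 + 19 = 20 + 19 = 39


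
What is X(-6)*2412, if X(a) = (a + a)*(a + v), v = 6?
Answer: 0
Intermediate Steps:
X(a) = 2*a*(6 + a) (X(a) = (a + a)*(a + 6) = (2*a)*(6 + a) = 2*a*(6 + a))
X(-6)*2412 = (2*(-6)*(6 - 6))*2412 = (2*(-6)*0)*2412 = 0*2412 = 0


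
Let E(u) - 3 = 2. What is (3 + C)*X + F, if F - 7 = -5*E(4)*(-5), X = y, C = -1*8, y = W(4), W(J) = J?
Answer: 112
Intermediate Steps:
E(u) = 5 (E(u) = 3 + 2 = 5)
y = 4
C = -8
X = 4
F = 132 (F = 7 - 5*5*(-5) = 7 - 25*(-5) = 7 + 125 = 132)
(3 + C)*X + F = (3 - 8)*4 + 132 = -5*4 + 132 = -20 + 132 = 112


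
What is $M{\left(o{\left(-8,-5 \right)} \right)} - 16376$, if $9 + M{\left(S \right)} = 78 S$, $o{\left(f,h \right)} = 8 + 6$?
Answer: $-15293$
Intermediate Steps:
$o{\left(f,h \right)} = 14$
$M{\left(S \right)} = -9 + 78 S$
$M{\left(o{\left(-8,-5 \right)} \right)} - 16376 = \left(-9 + 78 \cdot 14\right) - 16376 = \left(-9 + 1092\right) - 16376 = 1083 - 16376 = -15293$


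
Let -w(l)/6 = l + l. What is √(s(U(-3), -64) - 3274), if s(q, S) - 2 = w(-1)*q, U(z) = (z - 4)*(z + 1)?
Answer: 4*I*√194 ≈ 55.714*I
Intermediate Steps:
w(l) = -12*l (w(l) = -6*(l + l) = -12*l)
U(z) = (1 + z)*(-4 + z) (U(z) = (-4 + z)*(1 + z) = (1 + z)*(-4 + z))
s(q, S) = 2 + 12*q (s(q, S) = 2 + (-12*(-1))*q = 2 + 12*q)
√(s(U(-3), -64) - 3274) = √((2 + 12*(-4 + (-3)² - 3*(-3))) - 3274) = √((2 + 12*(-4 + 9 + 9)) - 3274) = √((2 + 12*14) - 3274) = √((2 + 168) - 3274) = √(170 - 3274) = √(-3104) = 4*I*√194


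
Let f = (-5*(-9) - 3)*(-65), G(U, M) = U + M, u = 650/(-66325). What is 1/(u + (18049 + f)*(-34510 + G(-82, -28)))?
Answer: -2653/1407002048366 ≈ -1.8856e-9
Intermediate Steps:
u = -26/2653 (u = 650*(-1/66325) = -26/2653 ≈ -0.0098002)
G(U, M) = M + U
f = -2730 (f = (45 - 3)*(-65) = 42*(-65) = -2730)
1/(u + (18049 + f)*(-34510 + G(-82, -28))) = 1/(-26/2653 + (18049 - 2730)*(-34510 + (-28 - 82))) = 1/(-26/2653 + 15319*(-34510 - 110)) = 1/(-26/2653 + 15319*(-34620)) = 1/(-26/2653 - 530343780) = 1/(-1407002048366/2653) = -2653/1407002048366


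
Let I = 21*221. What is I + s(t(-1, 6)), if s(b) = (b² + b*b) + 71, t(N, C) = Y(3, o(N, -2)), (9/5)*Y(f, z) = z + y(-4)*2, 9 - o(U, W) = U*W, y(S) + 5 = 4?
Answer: 382922/81 ≈ 4727.4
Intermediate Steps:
I = 4641
y(S) = -1 (y(S) = -5 + 4 = -1)
o(U, W) = 9 - U*W
Y(f, z) = -10/9 + 5*z/9 (Y(f, z) = 5*(z - 1*2)/9 = 5*(z - 2)/9 = 5*(-2 + z)/9 = -10/9 + 5*z/9)
t(N, C) = 35/9 + 10*N/9 (t(N, C) = -10/9 + 5*(9 - 1*N*(-2))/9 = -10/9 + 5*(9 + 2*N)/9 = -10/9 + (5 + 10*N/9) = 35/9 + 10*N/9)
s(b) = 71 + 2*b² (s(b) = (b² + b²) + 71 = 2*b² + 71 = 71 + 2*b²)
I + s(t(-1, 6)) = 4641 + (71 + 2*(35/9 + (10/9)*(-1))²) = 4641 + (71 + 2*(35/9 - 10/9)²) = 4641 + (71 + 2*(25/9)²) = 4641 + (71 + 2*(625/81)) = 4641 + (71 + 1250/81) = 4641 + 7001/81 = 382922/81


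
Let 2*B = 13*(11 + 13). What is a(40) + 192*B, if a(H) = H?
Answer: 29992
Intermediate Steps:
B = 156 (B = (13*(11 + 13))/2 = (13*24)/2 = (1/2)*312 = 156)
a(40) + 192*B = 40 + 192*156 = 40 + 29952 = 29992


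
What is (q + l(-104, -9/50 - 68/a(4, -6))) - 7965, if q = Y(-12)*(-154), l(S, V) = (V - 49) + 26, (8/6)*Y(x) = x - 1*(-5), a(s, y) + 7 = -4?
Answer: -1972712/275 ≈ -7173.5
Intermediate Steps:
a(s, y) = -11 (a(s, y) = -7 - 4 = -11)
Y(x) = 15/4 + 3*x/4 (Y(x) = 3*(x - 1*(-5))/4 = 3*(x + 5)/4 = 3*(5 + x)/4 = 15/4 + 3*x/4)
l(S, V) = -23 + V (l(S, V) = (-49 + V) + 26 = -23 + V)
q = 1617/2 (q = (15/4 + (3/4)*(-12))*(-154) = (15/4 - 9)*(-154) = -21/4*(-154) = 1617/2 ≈ 808.50)
(q + l(-104, -9/50 - 68/a(4, -6))) - 7965 = (1617/2 + (-23 + (-9/50 - 68/(-11)))) - 7965 = (1617/2 + (-23 + (-9*1/50 - 68*(-1/11)))) - 7965 = (1617/2 + (-23 + (-9/50 + 68/11))) - 7965 = (1617/2 + (-23 + 3301/550)) - 7965 = (1617/2 - 9349/550) - 7965 = 217663/275 - 7965 = -1972712/275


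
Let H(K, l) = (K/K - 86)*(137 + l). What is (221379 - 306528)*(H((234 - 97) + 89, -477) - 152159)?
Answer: 10495380591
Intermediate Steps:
H(K, l) = -11645 - 85*l (H(K, l) = (1 - 86)*(137 + l) = -85*(137 + l) = -11645 - 85*l)
(221379 - 306528)*(H((234 - 97) + 89, -477) - 152159) = (221379 - 306528)*((-11645 - 85*(-477)) - 152159) = -85149*((-11645 + 40545) - 152159) = -85149*(28900 - 152159) = -85149*(-123259) = 10495380591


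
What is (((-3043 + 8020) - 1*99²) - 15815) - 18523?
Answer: -39162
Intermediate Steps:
(((-3043 + 8020) - 1*99²) - 15815) - 18523 = ((4977 - 1*9801) - 15815) - 18523 = ((4977 - 9801) - 15815) - 18523 = (-4824 - 15815) - 18523 = -20639 - 18523 = -39162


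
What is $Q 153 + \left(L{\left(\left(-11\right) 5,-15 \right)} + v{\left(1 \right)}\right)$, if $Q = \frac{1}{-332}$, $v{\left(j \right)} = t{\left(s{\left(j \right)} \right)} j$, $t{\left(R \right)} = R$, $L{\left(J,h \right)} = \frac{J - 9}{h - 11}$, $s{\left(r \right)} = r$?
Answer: $\frac{12951}{4316} \approx 3.0007$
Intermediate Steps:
$L{\left(J,h \right)} = \frac{-9 + J}{-11 + h}$
$v{\left(j \right)} = j^{2}$ ($v{\left(j \right)} = j j = j^{2}$)
$Q = - \frac{1}{332} \approx -0.003012$
$Q 153 + \left(L{\left(\left(-11\right) 5,-15 \right)} + v{\left(1 \right)}\right) = \left(- \frac{1}{332}\right) 153 + \left(\frac{-9 - 55}{-11 - 15} + 1^{2}\right) = - \frac{153}{332} + \left(\frac{-9 - 55}{-26} + 1\right) = - \frac{153}{332} + \left(\left(- \frac{1}{26}\right) \left(-64\right) + 1\right) = - \frac{153}{332} + \left(\frac{32}{13} + 1\right) = - \frac{153}{332} + \frac{45}{13} = \frac{12951}{4316}$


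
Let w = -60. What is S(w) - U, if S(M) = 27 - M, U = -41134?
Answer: 41221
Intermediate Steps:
S(w) - U = (27 - 1*(-60)) - 1*(-41134) = (27 + 60) + 41134 = 87 + 41134 = 41221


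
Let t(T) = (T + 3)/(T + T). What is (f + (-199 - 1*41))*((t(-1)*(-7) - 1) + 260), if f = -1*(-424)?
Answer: 48944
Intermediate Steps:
t(T) = (3 + T)/(2*T) (t(T) = (3 + T)/((2*T)) = (3 + T)*(1/(2*T)) = (3 + T)/(2*T))
f = 424
(f + (-199 - 1*41))*((t(-1)*(-7) - 1) + 260) = (424 + (-199 - 1*41))*((((1/2)*(3 - 1)/(-1))*(-7) - 1) + 260) = (424 + (-199 - 41))*((((1/2)*(-1)*2)*(-7) - 1) + 260) = (424 - 240)*((-1*(-7) - 1) + 260) = 184*((7 - 1) + 260) = 184*(6 + 260) = 184*266 = 48944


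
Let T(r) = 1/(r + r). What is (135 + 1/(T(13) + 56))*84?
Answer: 16524564/1457 ≈ 11342.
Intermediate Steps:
T(r) = 1/(2*r)
(135 + 1/(T(13) + 56))*84 = (135 + 1/((½)/13 + 56))*84 = (135 + 1/((½)*(1/13) + 56))*84 = (135 + 1/(1/26 + 56))*84 = (135 + 1/(1457/26))*84 = (135 + 26/1457)*84 = (196721/1457)*84 = 16524564/1457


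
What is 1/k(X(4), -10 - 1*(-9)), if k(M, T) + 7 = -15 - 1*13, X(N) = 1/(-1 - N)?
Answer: -1/35 ≈ -0.028571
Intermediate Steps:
k(M, T) = -35 (k(M, T) = -7 + (-15 - 1*13) = -7 + (-15 - 13) = -7 - 28 = -35)
1/k(X(4), -10 - 1*(-9)) = 1/(-35) = -1/35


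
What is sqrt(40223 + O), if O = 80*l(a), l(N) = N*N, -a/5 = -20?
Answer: sqrt(840223) ≈ 916.64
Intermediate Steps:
a = 100 (a = -5*(-20) = 100)
l(N) = N**2
O = 800000 (O = 80*100**2 = 80*10000 = 800000)
sqrt(40223 + O) = sqrt(40223 + 800000) = sqrt(840223)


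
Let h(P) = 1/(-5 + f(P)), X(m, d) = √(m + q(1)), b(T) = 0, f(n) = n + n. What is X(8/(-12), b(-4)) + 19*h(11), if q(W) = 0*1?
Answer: 19/17 + I*√6/3 ≈ 1.1176 + 0.8165*I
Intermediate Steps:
f(n) = 2*n
q(W) = 0
X(m, d) = √m (X(m, d) = √(m + 0) = √m)
h(P) = 1/(-5 + 2*P)
X(8/(-12), b(-4)) + 19*h(11) = √(8/(-12)) + 19/(-5 + 2*11) = √(8*(-1/12)) + 19/(-5 + 22) = √(-⅔) + 19/17 = I*√6/3 + 19*(1/17) = I*√6/3 + 19/17 = 19/17 + I*√6/3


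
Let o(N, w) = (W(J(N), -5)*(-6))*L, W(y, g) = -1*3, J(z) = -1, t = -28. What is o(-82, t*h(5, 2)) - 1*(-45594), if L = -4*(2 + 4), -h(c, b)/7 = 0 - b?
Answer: 45162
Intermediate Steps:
h(c, b) = 7*b (h(c, b) = -7*(0 - b) = -(-7)*b = 7*b)
L = -24 (L = -4*6 = -24)
W(y, g) = -3
o(N, w) = -432 (o(N, w) = -3*(-6)*(-24) = 18*(-24) = -432)
o(-82, t*h(5, 2)) - 1*(-45594) = -432 - 1*(-45594) = -432 + 45594 = 45162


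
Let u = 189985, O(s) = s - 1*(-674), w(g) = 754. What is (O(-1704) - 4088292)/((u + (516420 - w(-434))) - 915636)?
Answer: 4089322/209985 ≈ 19.474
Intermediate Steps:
O(s) = 674 + s (O(s) = s + 674 = 674 + s)
(O(-1704) - 4088292)/((u + (516420 - w(-434))) - 915636) = ((674 - 1704) - 4088292)/((189985 + (516420 - 1*754)) - 915636) = (-1030 - 4088292)/((189985 + (516420 - 754)) - 915636) = -4089322/((189985 + 515666) - 915636) = -4089322/(705651 - 915636) = -4089322/(-209985) = -4089322*(-1/209985) = 4089322/209985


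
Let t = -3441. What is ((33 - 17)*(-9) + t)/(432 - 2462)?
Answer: 717/406 ≈ 1.7660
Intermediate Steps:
((33 - 17)*(-9) + t)/(432 - 2462) = ((33 - 17)*(-9) - 3441)/(432 - 2462) = (16*(-9) - 3441)/(-2030) = (-144 - 3441)*(-1/2030) = -3585*(-1/2030) = 717/406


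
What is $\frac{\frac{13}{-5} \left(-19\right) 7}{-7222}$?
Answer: $- \frac{1729}{36110} \approx -0.047881$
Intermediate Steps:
$\frac{\frac{13}{-5} \left(-19\right) 7}{-7222} = 13 \left(- \frac{1}{5}\right) \left(-19\right) 7 \left(- \frac{1}{7222}\right) = \left(- \frac{13}{5}\right) \left(-19\right) 7 \left(- \frac{1}{7222}\right) = \frac{247}{5} \cdot 7 \left(- \frac{1}{7222}\right) = \frac{1729}{5} \left(- \frac{1}{7222}\right) = - \frac{1729}{36110}$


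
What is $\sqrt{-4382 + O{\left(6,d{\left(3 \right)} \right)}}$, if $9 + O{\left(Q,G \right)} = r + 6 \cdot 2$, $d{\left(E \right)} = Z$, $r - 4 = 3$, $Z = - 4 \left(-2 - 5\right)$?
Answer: $2 i \sqrt{1093} \approx 66.121 i$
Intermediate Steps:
$Z = 28$ ($Z = \left(-4\right) \left(-7\right) = 28$)
$r = 7$ ($r = 4 + 3 = 7$)
$d{\left(E \right)} = 28$
$O{\left(Q,G \right)} = 10$ ($O{\left(Q,G \right)} = -9 + \left(7 + 6 \cdot 2\right) = -9 + \left(7 + 12\right) = -9 + 19 = 10$)
$\sqrt{-4382 + O{\left(6,d{\left(3 \right)} \right)}} = \sqrt{-4382 + 10} = \sqrt{-4372} = 2 i \sqrt{1093}$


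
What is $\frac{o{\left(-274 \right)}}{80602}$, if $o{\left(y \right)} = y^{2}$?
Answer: $\frac{37538}{40301} \approx 0.93144$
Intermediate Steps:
$\frac{o{\left(-274 \right)}}{80602} = \frac{\left(-274\right)^{2}}{80602} = 75076 \cdot \frac{1}{80602} = \frac{37538}{40301}$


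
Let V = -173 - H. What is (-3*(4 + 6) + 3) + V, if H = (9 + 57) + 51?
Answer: -317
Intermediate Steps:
H = 117 (H = 66 + 51 = 117)
V = -290 (V = -173 - 1*117 = -173 - 117 = -290)
(-3*(4 + 6) + 3) + V = (-3*(4 + 6) + 3) - 290 = (-3*10 + 3) - 290 = (-30 + 3) - 290 = -27 - 290 = -317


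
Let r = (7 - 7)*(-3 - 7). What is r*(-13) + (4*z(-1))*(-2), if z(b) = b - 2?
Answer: 24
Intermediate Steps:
z(b) = -2 + b
r = 0 (r = 0*(-10) = 0)
r*(-13) + (4*z(-1))*(-2) = 0*(-13) + (4*(-2 - 1))*(-2) = 0 + (4*(-3))*(-2) = 0 - 12*(-2) = 0 + 24 = 24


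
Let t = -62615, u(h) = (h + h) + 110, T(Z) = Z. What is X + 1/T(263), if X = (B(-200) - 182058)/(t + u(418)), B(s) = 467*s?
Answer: 72507123/16218947 ≈ 4.4705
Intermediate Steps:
u(h) = 110 + 2*h (u(h) = 2*h + 110 = 110 + 2*h)
X = 275458/61669 (X = (467*(-200) - 182058)/(-62615 + (110 + 2*418)) = (-93400 - 182058)/(-62615 + (110 + 836)) = -275458/(-62615 + 946) = -275458/(-61669) = -275458*(-1/61669) = 275458/61669 ≈ 4.4667)
X + 1/T(263) = 275458/61669 + 1/263 = 72507123/16218947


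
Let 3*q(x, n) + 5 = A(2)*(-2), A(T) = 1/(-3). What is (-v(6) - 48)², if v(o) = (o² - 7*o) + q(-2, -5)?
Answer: 133225/81 ≈ 1644.8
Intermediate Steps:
A(T) = -⅓
q(x, n) = -13/9 (q(x, n) = -5/3 + (-⅓*(-2))/3 = -5/3 + (⅓)*(⅔) = -5/3 + 2/9 = -13/9)
v(o) = -13/9 + o² - 7*o (v(o) = (o² - 7*o) - 13/9 = -13/9 + o² - 7*o)
(-v(6) - 48)² = (-(-13/9 + 6² - 7*6) - 48)² = (-(-13/9 + 36 - 42) - 48)² = (-1*(-67/9) - 48)² = (67/9 - 48)² = (-365/9)² = 133225/81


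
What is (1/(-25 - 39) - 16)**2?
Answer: 1050625/4096 ≈ 256.50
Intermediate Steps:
(1/(-25 - 39) - 16)**2 = (1/(-64) - 16)**2 = (-1/64 - 16)**2 = (-1025/64)**2 = 1050625/4096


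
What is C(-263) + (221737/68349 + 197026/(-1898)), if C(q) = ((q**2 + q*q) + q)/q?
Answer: -40576017149/64863201 ≈ -625.56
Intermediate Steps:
C(q) = (q + 2*q**2)/q (C(q) = ((q**2 + q**2) + q)/q = (2*q**2 + q)/q = (q + 2*q**2)/q)
C(-263) + (221737/68349 + 197026/(-1898)) = (1 + 2*(-263)) + (221737/68349 + 197026/(-1898)) = (1 - 526) + (221737*(1/68349) + 197026*(-1/1898)) = -525 + (221737/68349 - 98513/949) = -525 - 6522836624/64863201 = -40576017149/64863201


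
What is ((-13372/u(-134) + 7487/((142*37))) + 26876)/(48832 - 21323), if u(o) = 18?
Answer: 1235797675/1300790574 ≈ 0.95004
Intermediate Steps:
((-13372/u(-134) + 7487/((142*37))) + 26876)/(48832 - 21323) = ((-13372/18 + 7487/((142*37))) + 26876)/(48832 - 21323) = ((-13372*1/18 + 7487/5254) + 26876)/27509 = ((-6686/9 + 7487*(1/5254)) + 26876)*(1/27509) = ((-6686/9 + 7487/5254) + 26876)*(1/27509) = (-35060861/47286 + 26876)*(1/27509) = (1235797675/47286)*(1/27509) = 1235797675/1300790574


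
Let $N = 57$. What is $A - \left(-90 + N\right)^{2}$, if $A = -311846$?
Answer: $-312935$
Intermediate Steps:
$A - \left(-90 + N\right)^{2} = -311846 - \left(-90 + 57\right)^{2} = -311846 - \left(-33\right)^{2} = -311846 - 1089 = -312935$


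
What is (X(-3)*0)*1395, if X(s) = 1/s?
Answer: 0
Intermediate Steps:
(X(-3)*0)*1395 = (0/(-3))*1395 = -⅓*0*1395 = 0*1395 = 0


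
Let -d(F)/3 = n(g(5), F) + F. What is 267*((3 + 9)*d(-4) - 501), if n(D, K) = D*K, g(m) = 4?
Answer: 58473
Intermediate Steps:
d(F) = -15*F (d(F) = -3*(4*F + F) = -15*F)
267*((3 + 9)*d(-4) - 501) = 267*((3 + 9)*(-15*(-4)) - 501) = 267*(12*60 - 501) = 267*(720 - 501) = 267*219 = 58473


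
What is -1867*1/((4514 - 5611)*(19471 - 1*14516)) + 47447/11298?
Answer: 257925667211/61411804230 ≈ 4.1999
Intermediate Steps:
-1867*1/((4514 - 5611)*(19471 - 1*14516)) + 47447/11298 = -1867*(-1/(1097*(19471 - 14516))) + 47447*(1/11298) = -1867/(4955*(-1097)) + 47447/11298 = -1867/(-5435635) + 47447/11298 = -1867*(-1/5435635) + 47447/11298 = 1867/5435635 + 47447/11298 = 257925667211/61411804230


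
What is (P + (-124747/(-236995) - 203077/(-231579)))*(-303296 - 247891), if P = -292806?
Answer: 984175851730865688986/6098118345 ≈ 1.6139e+11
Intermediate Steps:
(P + (-124747/(-236995) - 203077/(-231579)))*(-303296 - 247891) = (-292806 + (-124747/(-236995) - 203077/(-231579)))*(-303296 - 247891) = (-292806 + (-124747*(-1/236995) - 203077*(-1/231579)))*(-551187) = (-292806 + (124747/236995 + 203077/231579))*(-551187) = (-292806 + 77017019128/54883065105)*(-551187) = -16070013744115502/54883065105*(-551187) = 984175851730865688986/6098118345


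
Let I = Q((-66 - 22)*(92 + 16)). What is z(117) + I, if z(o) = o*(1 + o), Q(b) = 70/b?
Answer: 65606077/4752 ≈ 13806.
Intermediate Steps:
I = -35/4752 (I = 70/(((-66 - 22)*(92 + 16))) = 70/((-88*108)) = 70/(-9504) = 70*(-1/9504) = -35/4752 ≈ -0.0073653)
z(117) + I = 117*(1 + 117) - 35/4752 = 117*118 - 35/4752 = 13806 - 35/4752 = 65606077/4752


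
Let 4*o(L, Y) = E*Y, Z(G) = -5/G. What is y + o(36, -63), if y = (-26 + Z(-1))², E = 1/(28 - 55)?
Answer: 5299/12 ≈ 441.58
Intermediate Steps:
E = -1/27 (E = 1/(-27) = -1/27 ≈ -0.037037)
o(L, Y) = -Y/108 (o(L, Y) = (-Y/27)/4 = -Y/108)
y = 441 (y = (-26 - 5/(-1))² = (-26 - 5*(-1))² = (-26 + 5)² = (-21)² = 441)
y + o(36, -63) = 441 - 1/108*(-63) = 441 + 7/12 = 5299/12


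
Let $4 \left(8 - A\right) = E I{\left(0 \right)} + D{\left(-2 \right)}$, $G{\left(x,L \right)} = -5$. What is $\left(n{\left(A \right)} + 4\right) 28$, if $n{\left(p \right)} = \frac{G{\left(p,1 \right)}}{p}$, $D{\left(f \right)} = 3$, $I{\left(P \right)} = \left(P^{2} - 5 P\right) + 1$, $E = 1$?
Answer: $92$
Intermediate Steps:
$I{\left(P \right)} = 1 + P^{2} - 5 P$
$A = 7$ ($A = 8 - \frac{1 \left(1 + 0^{2} - 0\right) + 3}{4} = 8 - \frac{1 \left(1 + 0 + 0\right) + 3}{4} = 8 - \frac{1 \cdot 1 + 3}{4} = 8 - \frac{1 + 3}{4} = 8 - 1 = 7$)
$n{\left(p \right)} = - \frac{5}{p}$
$\left(n{\left(A \right)} + 4\right) 28 = \left(- \frac{5}{7} + 4\right) 28 = \frac{23}{7} \cdot 28 = 92$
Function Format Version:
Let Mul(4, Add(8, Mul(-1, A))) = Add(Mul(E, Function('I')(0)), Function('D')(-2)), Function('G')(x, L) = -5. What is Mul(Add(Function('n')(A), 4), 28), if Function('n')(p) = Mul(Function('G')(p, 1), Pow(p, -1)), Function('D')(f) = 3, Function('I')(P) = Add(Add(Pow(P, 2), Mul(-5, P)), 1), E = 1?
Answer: 92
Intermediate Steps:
Function('I')(P) = Add(1, Pow(P, 2), Mul(-5, P))
A = 7 (A = Add(8, Mul(Rational(-1, 4), Add(Mul(1, Add(1, Pow(0, 2), Mul(-5, 0))), 3))) = Add(8, Mul(Rational(-1, 4), Add(Mul(1, Add(1, 0, 0)), 3))) = Add(8, Mul(Rational(-1, 4), Add(Mul(1, 1), 3))) = Add(8, Mul(Rational(-1, 4), Add(1, 3))) = Add(8, Mul(Rational(-1, 4), 4)) = Add(8, -1) = 7)
Function('n')(p) = Mul(-5, Pow(p, -1))
Mul(Add(Function('n')(A), 4), 28) = Mul(Add(Mul(-5, Pow(7, -1)), 4), 28) = Mul(Add(Mul(-5, Rational(1, 7)), 4), 28) = Mul(Add(Rational(-5, 7), 4), 28) = Mul(Rational(23, 7), 28) = 92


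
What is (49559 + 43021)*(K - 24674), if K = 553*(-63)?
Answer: -5509713540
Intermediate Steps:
K = -34839
(49559 + 43021)*(K - 24674) = (49559 + 43021)*(-34839 - 24674) = 92580*(-59513) = -5509713540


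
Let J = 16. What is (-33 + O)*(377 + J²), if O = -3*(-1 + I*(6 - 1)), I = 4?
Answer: -56970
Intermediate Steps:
O = -57 (O = -3*(-1 + 4*(6 - 1)) = -3*(-1 + 4*5) = -3*(-1 + 20) = -3*19 = -57)
(-33 + O)*(377 + J²) = (-33 - 57)*(377 + 16²) = -90*(377 + 256) = -90*633 = -56970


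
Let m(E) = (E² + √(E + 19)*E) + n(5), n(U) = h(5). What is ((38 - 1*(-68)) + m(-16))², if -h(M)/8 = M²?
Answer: 27012 - 5184*√3 ≈ 18033.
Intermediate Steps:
h(M) = -8*M²
n(U) = -200 (n(U) = -8*5² = -8*25 = -200)
m(E) = -200 + E² + E*√(19 + E) (m(E) = (E² + √(E + 19)*E) - 200 = (E² + √(19 + E)*E) - 200 = (E² + E*√(19 + E)) - 200 = -200 + E² + E*√(19 + E))
((38 - 1*(-68)) + m(-16))² = ((38 - 1*(-68)) + (-200 + (-16)² - 16*√(19 - 16)))² = ((38 + 68) + (-200 + 256 - 16*√3))² = (106 + (56 - 16*√3))² = (162 - 16*√3)²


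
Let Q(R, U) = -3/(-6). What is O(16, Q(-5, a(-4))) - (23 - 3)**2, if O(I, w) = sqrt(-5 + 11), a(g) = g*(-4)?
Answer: -400 + sqrt(6) ≈ -397.55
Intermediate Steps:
a(g) = -4*g
Q(R, U) = 1/2 (Q(R, U) = -3*(-1/6) = 1/2)
O(I, w) = sqrt(6)
O(16, Q(-5, a(-4))) - (23 - 3)**2 = sqrt(6) - (23 - 3)**2 = sqrt(6) - 1*20**2 = sqrt(6) - 1*400 = sqrt(6) - 400 = -400 + sqrt(6)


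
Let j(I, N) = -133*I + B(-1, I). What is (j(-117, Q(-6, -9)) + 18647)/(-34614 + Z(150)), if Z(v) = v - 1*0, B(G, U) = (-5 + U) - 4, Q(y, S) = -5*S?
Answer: -17041/17232 ≈ -0.98892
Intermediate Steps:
B(G, U) = -9 + U
Z(v) = v (Z(v) = v + 0 = v)
j(I, N) = -9 - 132*I (j(I, N) = -133*I + (-9 + I) = -9 - 132*I)
(j(-117, Q(-6, -9)) + 18647)/(-34614 + Z(150)) = ((-9 - 132*(-117)) + 18647)/(-34614 + 150) = ((-9 + 15444) + 18647)/(-34464) = (15435 + 18647)*(-1/34464) = 34082*(-1/34464) = -17041/17232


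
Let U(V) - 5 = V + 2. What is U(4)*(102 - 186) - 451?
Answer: -1375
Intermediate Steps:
U(V) = 7 + V (U(V) = 5 + (V + 2) = 5 + (2 + V) = 7 + V)
U(4)*(102 - 186) - 451 = (7 + 4)*(102 - 186) - 451 = 11*(-84) - 451 = -924 - 451 = -1375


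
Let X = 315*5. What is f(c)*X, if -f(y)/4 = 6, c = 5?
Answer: -37800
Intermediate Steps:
X = 1575
f(y) = -24 (f(y) = -4*6 = -24)
f(c)*X = -24*1575 = -37800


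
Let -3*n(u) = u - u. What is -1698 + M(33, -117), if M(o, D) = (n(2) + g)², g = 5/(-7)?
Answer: -83177/49 ≈ -1697.5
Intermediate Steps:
g = -5/7 (g = 5*(-⅐) = -5/7 ≈ -0.71429)
n(u) = 0 (n(u) = -(u - u)/3 = -⅓*0 = 0)
M(o, D) = 25/49 (M(o, D) = (0 - 5/7)² = (-5/7)² = 25/49)
-1698 + M(33, -117) = -1698 + 25/49 = -83177/49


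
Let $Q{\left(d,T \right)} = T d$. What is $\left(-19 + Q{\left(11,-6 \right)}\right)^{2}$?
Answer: $7225$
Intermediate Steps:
$\left(-19 + Q{\left(11,-6 \right)}\right)^{2} = \left(-19 - 66\right)^{2} = \left(-85\right)^{2} = 7225$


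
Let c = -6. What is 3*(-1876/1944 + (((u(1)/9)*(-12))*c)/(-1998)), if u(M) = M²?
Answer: -17425/5994 ≈ -2.9071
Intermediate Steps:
3*(-1876/1944 + (((u(1)/9)*(-12))*c)/(-1998)) = 3*(-1876/1944 + (((1²/9)*(-12))*(-6))/(-1998)) = 3*(-1876*1/1944 + (((1*(⅑))*(-12))*(-6))*(-1/1998)) = 3*(-469/486 + (((⅑)*(-12))*(-6))*(-1/1998)) = 3*(-469/486 - 4/3*(-6)*(-1/1998)) = 3*(-469/486 + 8*(-1/1998)) = 3*(-469/486 - 4/999) = 3*(-17425/17982) = -17425/5994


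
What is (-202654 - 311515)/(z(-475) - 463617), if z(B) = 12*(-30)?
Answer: 514169/463977 ≈ 1.1082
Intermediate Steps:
z(B) = -360
(-202654 - 311515)/(z(-475) - 463617) = (-202654 - 311515)/(-360 - 463617) = -514169/(-463977) = -514169*(-1/463977) = 514169/463977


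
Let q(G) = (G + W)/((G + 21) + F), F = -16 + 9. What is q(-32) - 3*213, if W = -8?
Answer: -5731/9 ≈ -636.78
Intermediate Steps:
F = -7
q(G) = (-8 + G)/(14 + G) (q(G) = (G - 8)/((G + 21) - 7) = (-8 + G)/((21 + G) - 7) = (-8 + G)/(14 + G))
q(-32) - 3*213 = (-8 - 32)/(14 - 32) - 3*213 = -40/(-18) - 1*639 = -1/18*(-40) - 639 = 20/9 - 639 = -5731/9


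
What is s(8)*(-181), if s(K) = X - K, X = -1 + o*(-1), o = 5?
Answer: 2534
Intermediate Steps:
X = -6 (X = -1 + 5*(-1) = -1 - 5 = -6)
s(K) = -6 - K
s(8)*(-181) = (-6 - 1*8)*(-181) = (-6 - 8)*(-181) = -14*(-181) = 2534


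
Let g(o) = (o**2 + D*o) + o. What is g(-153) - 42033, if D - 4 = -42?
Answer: -12963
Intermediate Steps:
D = -38 (D = 4 - 42 = -38)
g(o) = o**2 - 37*o (g(o) = (o**2 - 38*o) + o = o**2 - 37*o)
g(-153) - 42033 = -153*(-37 - 153) - 42033 = -153*(-190) - 42033 = 29070 - 42033 = -12963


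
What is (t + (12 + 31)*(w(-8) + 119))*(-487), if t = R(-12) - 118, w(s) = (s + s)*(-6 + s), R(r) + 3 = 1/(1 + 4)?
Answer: -35619667/5 ≈ -7.1239e+6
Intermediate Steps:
R(r) = -14/5 (R(r) = -3 + 1/(1 + 4) = -3 + 1/5 = -14/5)
w(s) = 2*s*(-6 + s) (w(s) = (2*s)*(-6 + s) = 2*s*(-6 + s))
t = -604/5 (t = -14/5 - 118 = -604/5 ≈ -120.80)
(t + (12 + 31)*(w(-8) + 119))*(-487) = (-604/5 + (12 + 31)*(2*(-8)*(-6 - 8) + 119))*(-487) = (-604/5 + 43*(2*(-8)*(-14) + 119))*(-487) = (-604/5 + 43*(224 + 119))*(-487) = (-604/5 + 43*343)*(-487) = (-604/5 + 14749)*(-487) = (73141/5)*(-487) = -35619667/5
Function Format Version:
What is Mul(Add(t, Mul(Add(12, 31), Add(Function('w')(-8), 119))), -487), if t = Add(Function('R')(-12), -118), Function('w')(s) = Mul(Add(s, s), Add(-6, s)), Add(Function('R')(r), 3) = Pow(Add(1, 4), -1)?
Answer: Rational(-35619667, 5) ≈ -7.1239e+6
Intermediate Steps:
Function('R')(r) = Rational(-14, 5) (Function('R')(r) = Add(-3, Pow(Add(1, 4), -1)) = Add(-3, Pow(5, -1)) = Add(-3, Rational(1, 5)) = Rational(-14, 5))
Function('w')(s) = Mul(2, s, Add(-6, s)) (Function('w')(s) = Mul(Mul(2, s), Add(-6, s)) = Mul(2, s, Add(-6, s)))
t = Rational(-604, 5) (t = Add(Rational(-14, 5), -118) = Rational(-604, 5) ≈ -120.80)
Mul(Add(t, Mul(Add(12, 31), Add(Function('w')(-8), 119))), -487) = Mul(Add(Rational(-604, 5), Mul(Add(12, 31), Add(Mul(2, -8, Add(-6, -8)), 119))), -487) = Mul(Add(Rational(-604, 5), Mul(43, Add(Mul(2, -8, -14), 119))), -487) = Mul(Add(Rational(-604, 5), Mul(43, Add(224, 119))), -487) = Mul(Add(Rational(-604, 5), Mul(43, 343)), -487) = Mul(Add(Rational(-604, 5), 14749), -487) = Mul(Rational(73141, 5), -487) = Rational(-35619667, 5)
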